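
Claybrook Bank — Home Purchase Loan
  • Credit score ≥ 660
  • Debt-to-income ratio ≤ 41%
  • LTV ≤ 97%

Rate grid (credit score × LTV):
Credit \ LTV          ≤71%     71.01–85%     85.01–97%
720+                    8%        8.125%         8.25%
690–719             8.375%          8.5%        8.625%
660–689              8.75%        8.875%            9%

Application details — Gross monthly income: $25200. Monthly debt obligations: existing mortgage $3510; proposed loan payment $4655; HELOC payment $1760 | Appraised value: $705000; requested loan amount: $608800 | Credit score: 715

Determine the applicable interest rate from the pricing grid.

Credit score 715 ≥ 660; Total monthly debts = (3,510 + 4,655 + 1,760) = 9,925. Debt-to-income = 9,925/25,200 = 39.4% — meets 41% limit
LTV: 608,800 ÷ 705,000 = 86.4%, within 97% cap
Score 715 is in the 690–719 band; LTV 86.4% is in the 85.01–97% band → 8.625%.

8.625%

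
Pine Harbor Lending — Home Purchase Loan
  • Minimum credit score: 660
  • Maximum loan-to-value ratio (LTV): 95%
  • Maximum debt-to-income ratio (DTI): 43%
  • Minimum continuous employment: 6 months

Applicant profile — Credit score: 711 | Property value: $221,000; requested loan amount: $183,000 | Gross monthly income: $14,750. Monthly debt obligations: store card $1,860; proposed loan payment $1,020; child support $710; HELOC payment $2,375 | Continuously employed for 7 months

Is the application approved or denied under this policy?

Credit score 711 ≥ 660 (meets)
Loan-to-value = 183,000/221,000 = 82.8% — pass (95% max)
Total monthly debts = (1,860 + 1,020 + 710 + 2,375) = 5,965. Debt-to-income = 5,965/14,750 = 40.4% — meets 43% limit
Employment 7 ≥ 6 months
All criteria satisfied.

Approved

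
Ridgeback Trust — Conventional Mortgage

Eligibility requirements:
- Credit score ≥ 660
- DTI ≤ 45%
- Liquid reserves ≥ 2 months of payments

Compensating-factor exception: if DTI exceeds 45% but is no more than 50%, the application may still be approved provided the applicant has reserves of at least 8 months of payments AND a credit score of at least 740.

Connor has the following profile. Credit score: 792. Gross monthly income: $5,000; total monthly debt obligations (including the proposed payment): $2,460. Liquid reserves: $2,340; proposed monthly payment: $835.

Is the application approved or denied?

Credit score 792 ≥ 660 (meets base)
DTI = 2,460/5,000 = 49.2% > 45% — standard DTI limit exceeded.
Liquid reserves cover 2,340/835 = 2.8 months — ≥ 2 required
49.2% falls in the override range (45%–50%), so the compensating-factor test applies.
Reserves 2.8 < 8 months; credit score 792 ≥ 740.
Compensating-factor requirement not fully met.

Denied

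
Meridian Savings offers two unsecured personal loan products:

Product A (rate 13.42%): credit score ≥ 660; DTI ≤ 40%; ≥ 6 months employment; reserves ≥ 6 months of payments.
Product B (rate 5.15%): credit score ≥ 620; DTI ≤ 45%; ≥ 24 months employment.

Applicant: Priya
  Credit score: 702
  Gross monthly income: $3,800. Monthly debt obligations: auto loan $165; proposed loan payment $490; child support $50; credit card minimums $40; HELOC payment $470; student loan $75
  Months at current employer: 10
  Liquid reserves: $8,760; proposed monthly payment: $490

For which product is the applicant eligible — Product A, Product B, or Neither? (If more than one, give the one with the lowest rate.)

Product A

Total debts = (165 + 490 + 50 + 40 + 470 + 75) = 1,290; DTI = 1,290/3,800 = 33.9%.
Reserves = 8,760/490 = 17.9 months.
Product A: score 702 ≥ 660; DTI 33.9% ≤ 40%; employment 10 ≥ 6 mo; reserves 17.9 ≥ 6 mo → qualifies.
Product B: score 702 ≥ 620; DTI 33.9% ≤ 45%; employment 10 < 24 mo → does not qualify.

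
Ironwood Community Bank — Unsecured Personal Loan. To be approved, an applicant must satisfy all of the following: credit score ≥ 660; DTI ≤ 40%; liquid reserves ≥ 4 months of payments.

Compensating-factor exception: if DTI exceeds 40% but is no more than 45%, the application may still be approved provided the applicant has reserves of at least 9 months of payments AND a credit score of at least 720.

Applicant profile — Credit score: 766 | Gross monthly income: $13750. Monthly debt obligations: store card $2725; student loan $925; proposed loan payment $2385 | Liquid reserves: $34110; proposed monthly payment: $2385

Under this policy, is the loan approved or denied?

Credit score 766 ≥ 660 (meets base)
Total debts = (2,725 + 925 + 2,385) = 6,035. DTI: 6,035 ÷ 13,750 = 43.9%, over the 40% base limit.
Reserves: 34,110 ÷ 2,385 = 14.3 months (meets 4-month minimum)
43.9% falls in the override range (40%–45%), so the compensating-factor test applies.
Override check — reserves: 14.3 mo (ok); score: 766 (ok).
Both compensating conditions met → exception applies.

Approved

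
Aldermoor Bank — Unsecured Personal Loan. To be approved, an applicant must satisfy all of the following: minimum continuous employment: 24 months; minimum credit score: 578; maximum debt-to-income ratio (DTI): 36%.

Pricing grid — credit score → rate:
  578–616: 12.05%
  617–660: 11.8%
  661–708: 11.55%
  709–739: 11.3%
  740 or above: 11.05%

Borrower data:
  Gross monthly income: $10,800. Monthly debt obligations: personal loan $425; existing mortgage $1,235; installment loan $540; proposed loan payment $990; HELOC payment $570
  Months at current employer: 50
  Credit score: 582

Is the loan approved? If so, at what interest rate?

Credit score 582 ≥ 578 (meets minimum)
Total monthly debts = (425 + 1,235 + 540 + 990 + 570) = 3,760. DTI: 3,760 ÷ 10,800 = 34.8%, within the 36% cap
Employment 50 ≥ 24 months
All requirements met. Score 582 falls in the 578–616 tier → 12.05%.

Approved at 12.05%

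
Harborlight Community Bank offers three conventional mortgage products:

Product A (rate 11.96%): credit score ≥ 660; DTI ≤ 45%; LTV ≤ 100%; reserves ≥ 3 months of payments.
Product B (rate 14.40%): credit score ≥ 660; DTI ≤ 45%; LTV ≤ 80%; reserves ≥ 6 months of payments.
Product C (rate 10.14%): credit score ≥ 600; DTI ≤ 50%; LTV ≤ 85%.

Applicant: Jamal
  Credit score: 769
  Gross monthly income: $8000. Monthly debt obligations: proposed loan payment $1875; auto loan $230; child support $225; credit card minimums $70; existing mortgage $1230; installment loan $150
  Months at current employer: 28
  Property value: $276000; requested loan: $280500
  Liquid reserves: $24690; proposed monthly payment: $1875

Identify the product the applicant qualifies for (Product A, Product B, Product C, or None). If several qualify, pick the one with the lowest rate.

None

Total debts = (1,875 + 230 + 225 + 70 + 1,230 + 150) = 3,780; DTI = 3,780/8,000 = 47.2%.
LTV = 280,500/276,000 = 101.6%.
Reserves = 24,690/1,875 = 13.2 months.
Product A: score 769 ≥ 660; DTI 47.2% > 45%; LTV 101.6% > 100%; reserves 13.2 ≥ 3 mo → does not qualify.
Product B: score 769 ≥ 660; DTI 47.2% > 45%; LTV 101.6% > 80%; reserves 13.2 ≥ 6 mo → does not qualify.
Product C: score 769 ≥ 600; DTI 47.2% ≤ 50%; LTV 101.6% > 85% → does not qualify.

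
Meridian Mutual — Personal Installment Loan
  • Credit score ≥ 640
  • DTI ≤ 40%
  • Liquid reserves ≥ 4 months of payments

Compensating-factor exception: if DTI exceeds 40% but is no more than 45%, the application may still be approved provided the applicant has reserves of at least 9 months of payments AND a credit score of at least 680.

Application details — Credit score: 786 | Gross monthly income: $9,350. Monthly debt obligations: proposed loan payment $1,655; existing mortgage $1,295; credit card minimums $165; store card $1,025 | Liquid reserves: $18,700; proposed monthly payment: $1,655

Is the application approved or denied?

Credit score 786 ≥ 640 (meets base)
Total debts = (1,655 + 1,295 + 165 + 1,025) = 4,140. DTI: 4,140 ÷ 9,350 = 44.3%, over the 40% base limit.
Liquid reserves cover 18,700/1,655 = 11.3 months — ≥ 4 required
DTI 44.3% is within the 40%–45% exception band; checking compensating factors.
Override check — reserves: 11.3 mo (ok); score: 786 (ok).
Both override conditions satisfied; DTI exception granted.

Approved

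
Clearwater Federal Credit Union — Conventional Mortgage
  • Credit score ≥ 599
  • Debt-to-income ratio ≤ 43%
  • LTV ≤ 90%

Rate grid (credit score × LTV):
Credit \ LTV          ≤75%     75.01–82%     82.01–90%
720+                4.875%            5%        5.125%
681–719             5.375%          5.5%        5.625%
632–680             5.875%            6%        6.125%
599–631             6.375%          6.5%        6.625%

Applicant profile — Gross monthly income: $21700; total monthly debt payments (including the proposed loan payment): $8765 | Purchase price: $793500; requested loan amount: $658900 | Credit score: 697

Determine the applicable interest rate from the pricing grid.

Credit score 697 ≥ 599; DTI = 8,765/21,700 = 40.4% ≤ 43%
Loan-to-value = 658,900/793,500 = 83% — pass (90% max)
Row: 697 falls in 681–719. Column: 83% falls in 82.01–90%. Rate = 5.625%.

5.625%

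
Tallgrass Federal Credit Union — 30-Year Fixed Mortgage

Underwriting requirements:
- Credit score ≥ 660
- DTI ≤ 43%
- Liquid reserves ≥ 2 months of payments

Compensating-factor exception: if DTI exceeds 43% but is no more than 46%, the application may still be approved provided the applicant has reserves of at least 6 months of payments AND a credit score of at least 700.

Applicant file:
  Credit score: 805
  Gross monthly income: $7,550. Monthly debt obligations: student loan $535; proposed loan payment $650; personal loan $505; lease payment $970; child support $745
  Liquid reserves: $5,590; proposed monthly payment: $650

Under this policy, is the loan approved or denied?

Approved

Credit score 805 ≥ 660 (meets base)
Total debts = (535 + 650 + 505 + 970 + 745) = 3,405. DTI: 3,405 ÷ 7,550 = 45.1%, over the 43% base limit.
Reserves = 5,590/650 = 8.6 months ≥ 2
45.1% falls in the override range (43%–46%), so the compensating-factor test applies.
Reserves 8.6 ≥ 6 months; credit score 805 ≥ 700.
Both compensating conditions met → exception applies.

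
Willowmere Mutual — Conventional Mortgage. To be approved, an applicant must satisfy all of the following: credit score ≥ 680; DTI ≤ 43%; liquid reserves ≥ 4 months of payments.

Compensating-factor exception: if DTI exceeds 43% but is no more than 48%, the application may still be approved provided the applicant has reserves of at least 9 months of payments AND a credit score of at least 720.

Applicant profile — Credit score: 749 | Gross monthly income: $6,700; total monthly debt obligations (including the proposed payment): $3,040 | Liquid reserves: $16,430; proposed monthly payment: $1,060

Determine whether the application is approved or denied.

Credit score 749 ≥ 680 (meets base)
DTI = 3,040/6,700 = 45.4% > 43% — standard DTI limit exceeded.
Liquid reserves cover 16,430/1,060 = 15.5 months — ≥ 4 required
DTI 45.4% is within the 43%–48% exception band; checking compensating factors.
Override check — reserves: 15.5 mo (ok); score: 749 (ok).
Both compensating conditions met → exception applies.

Approved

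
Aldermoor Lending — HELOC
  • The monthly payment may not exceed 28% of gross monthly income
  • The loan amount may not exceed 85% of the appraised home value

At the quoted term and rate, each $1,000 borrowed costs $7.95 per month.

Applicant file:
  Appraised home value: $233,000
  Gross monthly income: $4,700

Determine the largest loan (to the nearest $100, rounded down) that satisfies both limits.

Payment cap: 28% × $4,700 = $1,316/month.
At $7.95 per $1,000, that supports 1,316/7.95 × 1,000 ≈ $165,534 → $165,500.
LTV cap: 85% × $233,000 = $198,050 → $198,000.
Binding constraint: payment-to-income.

$165,500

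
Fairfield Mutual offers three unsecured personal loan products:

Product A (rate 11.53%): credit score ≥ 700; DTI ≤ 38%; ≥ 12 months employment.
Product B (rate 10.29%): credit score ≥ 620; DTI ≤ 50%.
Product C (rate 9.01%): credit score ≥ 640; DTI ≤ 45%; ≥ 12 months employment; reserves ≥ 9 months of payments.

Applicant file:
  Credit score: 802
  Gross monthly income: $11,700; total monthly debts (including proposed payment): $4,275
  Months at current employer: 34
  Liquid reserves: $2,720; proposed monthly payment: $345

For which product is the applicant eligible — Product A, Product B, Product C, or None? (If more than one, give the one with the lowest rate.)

Product B

DTI = 4,275/11,700 = 36.5%.
Reserves = 2,720/345 = 7.9 months.
Product A: score 802 ≥ 700; DTI 36.5% ≤ 38%; employment 34 ≥ 12 mo → qualifies.
Product B: score 802 ≥ 620; DTI 36.5% ≤ 50% → qualifies.
Product C: score 802 ≥ 640; DTI 36.5% ≤ 45%; employment 34 ≥ 12 mo; reserves 7.9 < 9 mo → does not qualify.
Qualifying: Product A, Product B. Lowest rate is 10.29% → Product B.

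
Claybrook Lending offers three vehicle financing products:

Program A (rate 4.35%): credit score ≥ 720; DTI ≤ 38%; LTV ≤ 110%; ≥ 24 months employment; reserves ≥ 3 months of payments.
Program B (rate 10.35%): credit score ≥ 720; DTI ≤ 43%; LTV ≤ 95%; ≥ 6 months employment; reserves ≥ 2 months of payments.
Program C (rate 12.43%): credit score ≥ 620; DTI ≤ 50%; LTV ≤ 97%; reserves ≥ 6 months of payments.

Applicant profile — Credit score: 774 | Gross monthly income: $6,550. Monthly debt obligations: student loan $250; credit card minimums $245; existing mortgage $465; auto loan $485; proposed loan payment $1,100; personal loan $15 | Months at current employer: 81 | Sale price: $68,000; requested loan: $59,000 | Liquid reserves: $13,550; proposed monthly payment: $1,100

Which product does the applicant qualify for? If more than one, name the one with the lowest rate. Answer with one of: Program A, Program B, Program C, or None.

Program B

Total debts = (250 + 245 + 465 + 485 + 1,100 + 15) = 2,560; DTI = 2,560/6,550 = 39.1%.
LTV = 59,000/68,000 = 86.8%.
Reserves = 13,550/1,100 = 12.3 months.
Program A: score 774 ≥ 720; DTI 39.1% > 38%; LTV 86.8% ≤ 110%; employment 81 ≥ 24 mo; reserves 12.3 ≥ 3 mo → does not qualify.
Program B: score 774 ≥ 720; DTI 39.1% ≤ 43%; LTV 86.8% ≤ 95%; employment 81 ≥ 6 mo; reserves 12.3 ≥ 2 mo → qualifies.
Program C: score 774 ≥ 620; DTI 39.1% ≤ 50%; LTV 86.8% ≤ 97%; reserves 12.3 ≥ 6 mo → qualifies.
Qualifying: Program B, Program C. Lowest rate is 10.35% → Program B.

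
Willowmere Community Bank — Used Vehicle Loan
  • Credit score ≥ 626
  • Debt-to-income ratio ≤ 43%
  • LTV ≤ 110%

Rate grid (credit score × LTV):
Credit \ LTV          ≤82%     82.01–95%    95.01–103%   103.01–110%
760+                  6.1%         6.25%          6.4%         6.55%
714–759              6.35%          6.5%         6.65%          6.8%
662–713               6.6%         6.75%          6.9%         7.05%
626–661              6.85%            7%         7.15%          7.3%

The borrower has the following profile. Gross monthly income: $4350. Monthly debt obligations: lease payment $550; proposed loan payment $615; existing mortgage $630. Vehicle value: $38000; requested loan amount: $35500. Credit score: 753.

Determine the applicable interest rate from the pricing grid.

Credit score 753 ≥ 626; Total monthly debts = (550 + 615 + 630) = 1,795. DTI = 1,795/4,350 = 41.3% ≤ 43%
LTV = 35,500/38,000 = 93.4% ≤ 110%
Credit 753 → row 714–759; LTV 93.4% → column 82.01–95%. Grid cell → 6.5%.

6.5%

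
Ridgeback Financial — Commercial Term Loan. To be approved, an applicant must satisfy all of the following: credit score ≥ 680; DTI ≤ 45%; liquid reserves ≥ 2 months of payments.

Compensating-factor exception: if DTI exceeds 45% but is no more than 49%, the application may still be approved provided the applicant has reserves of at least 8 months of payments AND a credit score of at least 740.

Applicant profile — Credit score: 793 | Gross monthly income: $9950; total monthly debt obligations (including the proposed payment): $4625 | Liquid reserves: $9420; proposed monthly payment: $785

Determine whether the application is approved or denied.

Credit score 793 ≥ 680 (meets base)
DTI: 4,625 ÷ 9,950 = 46.5%, over the 45% base limit.
Liquid reserves cover 9,420/785 = 12.0 months — ≥ 2 required
DTI 46.5% is within the 45%–49% exception band; checking compensating factors.
Reserves 12.0 ≥ 8 months; credit score 793 ≥ 740.
Both compensating conditions met → exception applies.

Approved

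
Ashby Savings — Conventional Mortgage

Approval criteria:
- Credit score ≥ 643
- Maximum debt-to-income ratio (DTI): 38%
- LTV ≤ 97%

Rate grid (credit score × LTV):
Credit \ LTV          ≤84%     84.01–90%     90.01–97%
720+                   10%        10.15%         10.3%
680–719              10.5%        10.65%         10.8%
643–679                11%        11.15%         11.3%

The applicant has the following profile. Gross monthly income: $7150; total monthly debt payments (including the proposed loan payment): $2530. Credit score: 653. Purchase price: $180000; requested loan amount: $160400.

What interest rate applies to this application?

Credit score 653 ≥ 643; Debt-to-income = 2,530/7,150 = 35.4% — meets 38% limit
LTV = 160,400/180,000 = 89.1% ≤ 97%
Score 653 is in the 643–679 band; LTV 89.1% is in the 84.01–90% band → 11.15%.

11.15%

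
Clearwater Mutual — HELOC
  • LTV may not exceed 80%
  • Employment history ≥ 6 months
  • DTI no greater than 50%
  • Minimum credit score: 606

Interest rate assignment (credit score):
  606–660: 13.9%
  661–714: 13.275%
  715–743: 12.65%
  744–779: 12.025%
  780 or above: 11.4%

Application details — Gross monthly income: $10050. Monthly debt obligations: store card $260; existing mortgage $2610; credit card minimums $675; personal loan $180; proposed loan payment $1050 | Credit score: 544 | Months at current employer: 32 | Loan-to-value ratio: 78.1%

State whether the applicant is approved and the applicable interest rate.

Credit score 544 < 606 (below minimum)
Employment 32 ≥ 6 months
Total monthly debts = (260 + 2,610 + 675 + 180 + 1,050) = 4,775. DTI: 4,775 ÷ 10,050 = 47.5%, within the 50% cap
LTV 78.1% ≤ 80%
Not all requirements met → denied.

Denied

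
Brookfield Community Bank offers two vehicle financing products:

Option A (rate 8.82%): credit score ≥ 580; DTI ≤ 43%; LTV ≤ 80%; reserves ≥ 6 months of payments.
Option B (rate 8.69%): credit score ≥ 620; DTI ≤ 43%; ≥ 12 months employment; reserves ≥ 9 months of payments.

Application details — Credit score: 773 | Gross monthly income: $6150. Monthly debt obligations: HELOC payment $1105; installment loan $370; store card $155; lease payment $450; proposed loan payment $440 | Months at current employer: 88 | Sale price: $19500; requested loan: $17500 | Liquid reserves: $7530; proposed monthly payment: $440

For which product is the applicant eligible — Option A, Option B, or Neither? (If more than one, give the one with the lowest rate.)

Option B

Total debts = (1,105 + 370 + 155 + 450 + 440) = 2,520; DTI = 2,520/6,150 = 41%.
LTV = 17,500/19,500 = 89.7%.
Reserves = 7,530/440 = 17.1 months.
Option A: score 773 ≥ 580; DTI 41% ≤ 43%; LTV 89.7% > 80%; reserves 17.1 ≥ 6 mo → does not qualify.
Option B: score 773 ≥ 620; DTI 41% ≤ 43%; employment 88 ≥ 12 mo; reserves 17.1 ≥ 9 mo → qualifies.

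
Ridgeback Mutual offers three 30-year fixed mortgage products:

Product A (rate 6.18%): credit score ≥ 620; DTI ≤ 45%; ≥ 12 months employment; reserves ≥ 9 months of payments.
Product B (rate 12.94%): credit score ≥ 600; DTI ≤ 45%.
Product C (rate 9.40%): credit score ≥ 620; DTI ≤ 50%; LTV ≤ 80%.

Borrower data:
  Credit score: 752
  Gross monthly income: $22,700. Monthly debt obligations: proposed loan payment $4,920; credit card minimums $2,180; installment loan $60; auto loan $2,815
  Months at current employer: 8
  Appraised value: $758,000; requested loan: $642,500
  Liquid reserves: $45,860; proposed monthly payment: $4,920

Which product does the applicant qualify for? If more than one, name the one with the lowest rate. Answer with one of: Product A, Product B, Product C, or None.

Product B

Total debts = (4,920 + 2,180 + 60 + 2,815) = 9,975; DTI = 9,975/22,700 = 43.9%.
LTV = 642,500/758,000 = 84.8%.
Reserves = 45,860/4,920 = 9.3 months.
Product A: score 752 ≥ 620; DTI 43.9% ≤ 45%; employment 8 < 12 mo; reserves 9.3 ≥ 9 mo → does not qualify.
Product B: score 752 ≥ 600; DTI 43.9% ≤ 45% → qualifies.
Product C: score 752 ≥ 620; DTI 43.9% ≤ 50%; LTV 84.8% > 80% → does not qualify.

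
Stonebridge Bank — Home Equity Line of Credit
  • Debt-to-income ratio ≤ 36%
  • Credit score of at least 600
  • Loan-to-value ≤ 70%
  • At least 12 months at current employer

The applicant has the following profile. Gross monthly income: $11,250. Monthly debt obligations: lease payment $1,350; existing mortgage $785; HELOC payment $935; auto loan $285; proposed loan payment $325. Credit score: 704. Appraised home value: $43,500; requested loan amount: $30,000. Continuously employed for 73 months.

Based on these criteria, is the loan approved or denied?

Total monthly debts = (1,350 + 785 + 935 + 285 + 325) = 3,680. Debt-to-income = 3,680/11,250 = 32.7% — meets 36% limit
Credit score 704 ≥ 600 (meets)
LTV: 30,000 ÷ 43,500 = 69%, within 70% cap
Employment 73 ≥ 12 months
All criteria satisfied.

Approved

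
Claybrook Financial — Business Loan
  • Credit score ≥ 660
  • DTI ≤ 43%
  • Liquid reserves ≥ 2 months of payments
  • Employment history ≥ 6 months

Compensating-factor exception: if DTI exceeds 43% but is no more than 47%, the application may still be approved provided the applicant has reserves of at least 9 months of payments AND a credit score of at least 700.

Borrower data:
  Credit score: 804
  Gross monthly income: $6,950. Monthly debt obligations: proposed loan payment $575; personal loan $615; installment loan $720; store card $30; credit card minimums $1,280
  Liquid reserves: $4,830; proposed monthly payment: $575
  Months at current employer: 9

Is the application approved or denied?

Denied

Credit score 804 ≥ 660 (meets base)
Total debts = (575 + 615 + 720 + 30 + 1,280) = 3,220. DTI: 3,220 ÷ 6,950 = 46.3%, over the 43% base limit.
Liquid reserves cover 4,830/575 = 8.4 months — ≥ 2 required
Employment 9 ≥ 6 months
46.3% falls in the override range (43%–47%), so the compensating-factor test applies.
Reserves 8.4 < 9 months; credit score 804 ≥ 700.
Compensating-factor requirement not fully met.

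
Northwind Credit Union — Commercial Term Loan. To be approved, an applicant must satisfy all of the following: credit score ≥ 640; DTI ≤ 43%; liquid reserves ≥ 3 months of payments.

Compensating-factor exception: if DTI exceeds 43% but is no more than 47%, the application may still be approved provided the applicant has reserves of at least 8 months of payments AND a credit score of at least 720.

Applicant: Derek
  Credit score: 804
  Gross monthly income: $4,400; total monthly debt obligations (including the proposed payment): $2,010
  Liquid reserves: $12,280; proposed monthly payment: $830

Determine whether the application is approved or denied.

Credit score 804 ≥ 640 (meets base)
DTI: 2,010 ÷ 4,400 = 45.7%, over the 43% base limit.
Liquid reserves cover 12,280/830 = 14.8 months — ≥ 3 required
45.7% falls in the override range (43%–47%), so the compensating-factor test applies.
Override check — reserves: 14.8 mo (ok); score: 804 (ok).
Both compensating conditions met → exception applies.

Approved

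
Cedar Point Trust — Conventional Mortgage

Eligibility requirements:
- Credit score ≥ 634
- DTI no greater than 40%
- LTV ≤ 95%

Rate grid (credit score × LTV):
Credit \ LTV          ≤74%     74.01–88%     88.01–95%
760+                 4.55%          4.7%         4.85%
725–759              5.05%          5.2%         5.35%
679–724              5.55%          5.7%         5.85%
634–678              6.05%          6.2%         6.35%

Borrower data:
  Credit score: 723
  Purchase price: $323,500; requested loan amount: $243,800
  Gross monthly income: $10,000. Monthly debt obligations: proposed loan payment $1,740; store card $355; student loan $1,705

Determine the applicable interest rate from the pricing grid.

5.7%

Credit score 723 ≥ 634; Total monthly debts = (1,740 + 355 + 1,705) = 3,800. DTI: 3,800 ÷ 10,000 = 38%, within the 40% cap
LTV = 243,800/323,500 = 75.4% ≤ 95%
Score 723 is in the 679–724 band; LTV 75.4% is in the 74.01–88% band → 5.7%.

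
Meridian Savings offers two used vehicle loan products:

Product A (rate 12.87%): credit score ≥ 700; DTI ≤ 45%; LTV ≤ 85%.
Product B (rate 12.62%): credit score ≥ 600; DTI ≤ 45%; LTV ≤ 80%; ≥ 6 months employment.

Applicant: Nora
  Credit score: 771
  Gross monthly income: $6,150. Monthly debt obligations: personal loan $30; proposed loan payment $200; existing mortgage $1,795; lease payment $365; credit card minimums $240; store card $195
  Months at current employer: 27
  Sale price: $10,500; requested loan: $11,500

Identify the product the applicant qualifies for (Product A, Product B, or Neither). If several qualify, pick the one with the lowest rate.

Total debts = (30 + 200 + 1,795 + 365 + 240 + 195) = 2,825; DTI = 2,825/6,150 = 45.9%.
LTV = 11,500/10,500 = 109.5%.
Product A: score 771 ≥ 700; DTI 45.9% > 45%; LTV 109.5% > 85% → does not qualify.
Product B: score 771 ≥ 600; DTI 45.9% > 45%; LTV 109.5% > 80%; employment 27 ≥ 6 mo → does not qualify.

Neither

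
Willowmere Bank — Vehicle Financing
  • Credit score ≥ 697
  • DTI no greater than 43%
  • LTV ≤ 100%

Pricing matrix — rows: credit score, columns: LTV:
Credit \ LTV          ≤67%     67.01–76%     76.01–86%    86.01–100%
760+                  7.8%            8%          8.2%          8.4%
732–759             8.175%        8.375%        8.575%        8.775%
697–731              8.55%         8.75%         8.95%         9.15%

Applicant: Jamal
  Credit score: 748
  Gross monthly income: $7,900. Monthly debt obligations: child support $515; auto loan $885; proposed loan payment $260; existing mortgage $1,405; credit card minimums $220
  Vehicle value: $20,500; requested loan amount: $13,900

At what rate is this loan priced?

Credit score 748 ≥ 697; Total monthly debts = (515 + 885 + 260 + 1,405 + 220) = 3,285. DTI: 3,285 ÷ 7,900 = 41.6%, within the 43% cap
Loan-to-value = 13,900/20,500 = 67.8% — pass (100% max)
Score 748 is in the 732–759 band; LTV 67.8% is in the 67.01–76% band → 8.375%.

8.375%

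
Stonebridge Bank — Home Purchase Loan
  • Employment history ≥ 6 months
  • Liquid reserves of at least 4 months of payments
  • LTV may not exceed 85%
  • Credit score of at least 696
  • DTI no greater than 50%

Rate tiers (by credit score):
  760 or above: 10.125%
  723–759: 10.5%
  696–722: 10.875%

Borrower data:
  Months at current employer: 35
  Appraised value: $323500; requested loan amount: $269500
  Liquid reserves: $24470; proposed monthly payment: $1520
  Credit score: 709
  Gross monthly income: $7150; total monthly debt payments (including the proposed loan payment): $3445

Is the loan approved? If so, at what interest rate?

Approved at 10.875%

Credit score 709 ≥ 696 (meets minimum)
Liquid reserves cover 24,470/1,520 = 16.1 months — ≥ 4 required
DTI: 3,445 ÷ 7,150 = 48.2%, within the 50% cap
LTV = 269,500/323,500 = 83.3% ≤ 85%
Employment 35 ≥ 6 months
All requirements met. Score 709 falls in the 696–722 tier → 10.875%.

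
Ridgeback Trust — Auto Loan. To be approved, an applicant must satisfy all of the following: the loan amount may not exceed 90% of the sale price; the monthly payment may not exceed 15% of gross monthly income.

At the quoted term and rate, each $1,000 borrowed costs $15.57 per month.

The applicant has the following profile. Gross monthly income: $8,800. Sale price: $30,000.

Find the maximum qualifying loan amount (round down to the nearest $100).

Payment cap: 15% × $8,800 = $1,320/month.
At $15.57 per $1,000, that supports 1,320/15.57 × 1,000 ≈ $84,778 → $84,700.
LTV cap: 90% × $30,000 = $27,000 → $27,000.
Binding constraint: loan-to-value.

$27,000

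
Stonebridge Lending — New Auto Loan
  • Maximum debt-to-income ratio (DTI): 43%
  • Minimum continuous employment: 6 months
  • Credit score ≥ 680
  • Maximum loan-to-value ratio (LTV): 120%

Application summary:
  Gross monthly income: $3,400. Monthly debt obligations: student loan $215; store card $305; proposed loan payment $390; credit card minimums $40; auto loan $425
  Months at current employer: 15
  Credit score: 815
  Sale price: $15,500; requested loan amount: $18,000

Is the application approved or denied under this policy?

Approved

Total monthly debts = (215 + 305 + 390 + 40 + 425) = 1,375. DTI: 1,375 ÷ 3,400 = 40.4%, within the 43% cap
Employment 15 ≥ 6 months
Credit score 815 ≥ 680 (meets)
LTV: 18,000 ÷ 15,500 = 116.1%, within 120% cap
All criteria satisfied.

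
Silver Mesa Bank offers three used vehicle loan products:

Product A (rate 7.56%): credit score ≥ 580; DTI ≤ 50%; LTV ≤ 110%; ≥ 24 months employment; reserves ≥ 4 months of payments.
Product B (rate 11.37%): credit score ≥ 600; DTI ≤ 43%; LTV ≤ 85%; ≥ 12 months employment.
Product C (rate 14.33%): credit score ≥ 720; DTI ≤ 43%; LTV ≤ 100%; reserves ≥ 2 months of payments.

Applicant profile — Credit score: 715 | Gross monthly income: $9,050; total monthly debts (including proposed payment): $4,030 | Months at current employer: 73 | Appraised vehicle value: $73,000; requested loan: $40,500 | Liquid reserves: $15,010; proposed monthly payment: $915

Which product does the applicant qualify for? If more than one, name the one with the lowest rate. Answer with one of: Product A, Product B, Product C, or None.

Product A

DTI = 4,030/9,050 = 44.5%.
LTV = 40,500/73,000 = 55.5%.
Reserves = 15,010/915 = 16.4 months.
Product A: score 715 ≥ 580; DTI 44.5% ≤ 50%; LTV 55.5% ≤ 110%; employment 73 ≥ 24 mo; reserves 16.4 ≥ 4 mo → qualifies.
Product B: score 715 ≥ 600; DTI 44.5% > 43%; LTV 55.5% ≤ 85%; employment 73 ≥ 12 mo → does not qualify.
Product C: score 715 < 720; DTI 44.5% > 43%; LTV 55.5% ≤ 100%; reserves 16.4 ≥ 2 mo → does not qualify.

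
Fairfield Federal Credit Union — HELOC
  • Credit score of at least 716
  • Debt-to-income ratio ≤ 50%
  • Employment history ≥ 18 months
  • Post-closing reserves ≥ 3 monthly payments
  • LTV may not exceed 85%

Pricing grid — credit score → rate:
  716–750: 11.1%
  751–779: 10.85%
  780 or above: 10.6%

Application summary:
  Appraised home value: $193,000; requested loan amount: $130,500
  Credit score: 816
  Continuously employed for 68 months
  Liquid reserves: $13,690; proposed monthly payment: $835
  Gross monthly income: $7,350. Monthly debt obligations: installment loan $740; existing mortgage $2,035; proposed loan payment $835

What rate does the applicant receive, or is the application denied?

Credit score 816 ≥ 716 (meets minimum)
Liquid reserves cover 13,690/835 = 16.4 months — ≥ 3 required
Total monthly debts = (740 + 2,035 + 835) = 3,610. DTI = 3,610/7,350 = 49.1% ≤ 50%
Employment 68 ≥ 18 months
LTV: 130,500 ÷ 193,000 = 67.6%, within 85% cap
All requirements met. Score 816 falls in the 780 or above tier → 10.6%.

Approved at 10.6%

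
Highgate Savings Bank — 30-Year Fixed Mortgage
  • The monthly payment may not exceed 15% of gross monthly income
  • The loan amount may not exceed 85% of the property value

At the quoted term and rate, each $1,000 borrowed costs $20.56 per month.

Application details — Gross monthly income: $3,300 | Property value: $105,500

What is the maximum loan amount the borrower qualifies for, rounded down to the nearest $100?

Payment cap: 15% × $3,300 = $495/month.
At $20.56 per $1,000, that supports 495/20.56 × 1,000 ≈ $24,075 → $24,000.
LTV cap: 85% × $105,500 = $89,675 → $89,600.
Binding constraint: payment-to-income.

$24,000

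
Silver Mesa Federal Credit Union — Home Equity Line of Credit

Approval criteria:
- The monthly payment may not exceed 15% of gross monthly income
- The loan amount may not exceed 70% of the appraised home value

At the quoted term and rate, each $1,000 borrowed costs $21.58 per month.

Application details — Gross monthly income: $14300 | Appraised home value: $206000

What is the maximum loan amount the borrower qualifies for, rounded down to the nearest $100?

Payment cap: 15% × $14,300 = $2,145/month.
At $21.58 per $1,000, that supports 2,145/21.58 × 1,000 ≈ $99,397 → $99,300.
LTV cap: 70% × $206,000 = $144,200 → $144,200.
Binding constraint: payment-to-income.

$99,300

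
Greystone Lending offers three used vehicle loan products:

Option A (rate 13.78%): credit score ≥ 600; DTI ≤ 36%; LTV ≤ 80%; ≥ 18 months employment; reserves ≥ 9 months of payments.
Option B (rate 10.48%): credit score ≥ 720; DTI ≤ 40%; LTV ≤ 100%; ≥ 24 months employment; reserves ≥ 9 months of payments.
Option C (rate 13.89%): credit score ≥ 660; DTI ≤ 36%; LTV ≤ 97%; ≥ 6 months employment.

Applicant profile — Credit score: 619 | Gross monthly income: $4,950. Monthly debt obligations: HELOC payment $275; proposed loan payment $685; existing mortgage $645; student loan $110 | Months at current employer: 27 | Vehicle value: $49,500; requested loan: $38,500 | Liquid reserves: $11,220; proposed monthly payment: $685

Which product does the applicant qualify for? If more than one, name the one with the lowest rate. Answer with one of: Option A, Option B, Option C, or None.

Option A

Total debts = (275 + 685 + 645 + 110) = 1,715; DTI = 1,715/4,950 = 34.6%.
LTV = 38,500/49,500 = 77.8%.
Reserves = 11,220/685 = 16.4 months.
Option A: score 619 ≥ 600; DTI 34.6% ≤ 36%; LTV 77.8% ≤ 80%; employment 27 ≥ 18 mo; reserves 16.4 ≥ 9 mo → qualifies.
Option B: score 619 < 720; DTI 34.6% ≤ 40%; LTV 77.8% ≤ 100%; employment 27 ≥ 24 mo; reserves 16.4 ≥ 9 mo → does not qualify.
Option C: score 619 < 660; DTI 34.6% ≤ 36%; LTV 77.8% ≤ 97%; employment 27 ≥ 6 mo → does not qualify.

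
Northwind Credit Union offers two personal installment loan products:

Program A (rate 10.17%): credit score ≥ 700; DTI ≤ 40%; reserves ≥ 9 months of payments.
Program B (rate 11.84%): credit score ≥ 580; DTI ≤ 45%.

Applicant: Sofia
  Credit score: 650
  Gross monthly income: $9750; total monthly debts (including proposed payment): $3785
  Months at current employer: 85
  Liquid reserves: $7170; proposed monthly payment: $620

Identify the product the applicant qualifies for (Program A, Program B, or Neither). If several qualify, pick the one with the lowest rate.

DTI = 3,785/9,750 = 38.8%.
Reserves = 7,170/620 = 11.6 months.
Program A: score 650 < 700; DTI 38.8% ≤ 40%; reserves 11.6 ≥ 9 mo → does not qualify.
Program B: score 650 ≥ 580; DTI 38.8% ≤ 45% → qualifies.

Program B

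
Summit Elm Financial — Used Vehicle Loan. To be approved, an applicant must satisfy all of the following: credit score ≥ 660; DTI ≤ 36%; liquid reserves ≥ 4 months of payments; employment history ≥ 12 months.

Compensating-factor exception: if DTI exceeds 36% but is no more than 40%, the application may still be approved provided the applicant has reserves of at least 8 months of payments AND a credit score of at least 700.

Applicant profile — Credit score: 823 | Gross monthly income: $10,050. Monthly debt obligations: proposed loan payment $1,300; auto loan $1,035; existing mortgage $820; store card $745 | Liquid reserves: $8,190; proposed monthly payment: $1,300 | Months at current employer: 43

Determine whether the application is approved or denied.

Denied

Credit score 823 ≥ 660 (meets base)
Total debts = (1,300 + 1,035 + 820 + 745) = 3,900. DTI = 3,900/10,050 = 38.8% > 36% — standard DTI limit exceeded.
Liquid reserves cover 8,190/1,300 = 6.3 months — ≥ 4 required
Employment 43 ≥ 12 months
DTI 38.8% is within the 36%–40% exception band; checking compensating factors.
Override check — reserves: 6.3 mo (short of 8); score: 823 (ok).
Override conditions not both satisfied; exception does not apply.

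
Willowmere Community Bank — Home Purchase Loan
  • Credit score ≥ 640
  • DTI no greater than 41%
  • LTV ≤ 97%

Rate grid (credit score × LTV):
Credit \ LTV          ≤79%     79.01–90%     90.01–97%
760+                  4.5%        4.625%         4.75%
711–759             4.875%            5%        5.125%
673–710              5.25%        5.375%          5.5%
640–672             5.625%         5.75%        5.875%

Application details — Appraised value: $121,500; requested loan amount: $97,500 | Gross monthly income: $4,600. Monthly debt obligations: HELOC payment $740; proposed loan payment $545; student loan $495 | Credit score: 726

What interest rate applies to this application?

Credit score 726 ≥ 640; Total monthly debts = (740 + 545 + 495) = 1,780. Debt-to-income = 1,780/4,600 = 38.7% — meets 41% limit
LTV = 97,500/121,500 = 80.2% ≤ 97%
Row: 726 falls in 711–759. Column: 80.2% falls in 79.01–90%. Rate = 5%.

5%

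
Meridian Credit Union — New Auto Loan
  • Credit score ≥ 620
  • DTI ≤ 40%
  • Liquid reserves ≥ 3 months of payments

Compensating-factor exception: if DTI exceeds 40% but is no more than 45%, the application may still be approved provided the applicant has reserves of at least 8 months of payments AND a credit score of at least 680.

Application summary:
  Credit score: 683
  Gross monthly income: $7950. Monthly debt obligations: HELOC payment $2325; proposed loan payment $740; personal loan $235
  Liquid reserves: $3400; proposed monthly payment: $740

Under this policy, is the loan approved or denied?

Credit score 683 ≥ 620 (meets base)
Total debts = (2,325 + 740 + 235) = 3,300. DTI: 3,300 ÷ 7,950 = 41.5%, over the 40% base limit.
Liquid reserves cover 3,400/740 = 4.6 months — ≥ 3 required
DTI 41.5% is within the 40%–45% exception band; checking compensating factors.
Reserves 4.6 < 8 months; credit score 683 ≥ 680.
Override conditions not both satisfied; exception does not apply.

Denied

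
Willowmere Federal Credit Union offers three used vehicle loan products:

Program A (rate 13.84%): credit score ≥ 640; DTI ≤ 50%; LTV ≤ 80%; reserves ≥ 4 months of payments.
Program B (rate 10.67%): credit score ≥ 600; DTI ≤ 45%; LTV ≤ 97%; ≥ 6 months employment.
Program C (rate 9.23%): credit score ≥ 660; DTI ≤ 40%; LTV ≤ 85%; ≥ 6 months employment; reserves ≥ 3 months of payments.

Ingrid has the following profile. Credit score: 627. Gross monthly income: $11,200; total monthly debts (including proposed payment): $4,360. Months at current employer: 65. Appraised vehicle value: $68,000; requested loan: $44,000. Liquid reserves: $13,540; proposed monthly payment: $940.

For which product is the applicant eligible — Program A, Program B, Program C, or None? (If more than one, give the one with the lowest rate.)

Program B

DTI = 4,360/11,200 = 38.9%.
LTV = 44,000/68,000 = 64.7%.
Reserves = 13,540/940 = 14.4 months.
Program A: score 627 < 640; DTI 38.9% ≤ 50%; LTV 64.7% ≤ 80%; reserves 14.4 ≥ 4 mo → does not qualify.
Program B: score 627 ≥ 600; DTI 38.9% ≤ 45%; LTV 64.7% ≤ 97%; employment 65 ≥ 6 mo → qualifies.
Program C: score 627 < 660; DTI 38.9% ≤ 40%; LTV 64.7% ≤ 85%; employment 65 ≥ 6 mo; reserves 14.4 ≥ 3 mo → does not qualify.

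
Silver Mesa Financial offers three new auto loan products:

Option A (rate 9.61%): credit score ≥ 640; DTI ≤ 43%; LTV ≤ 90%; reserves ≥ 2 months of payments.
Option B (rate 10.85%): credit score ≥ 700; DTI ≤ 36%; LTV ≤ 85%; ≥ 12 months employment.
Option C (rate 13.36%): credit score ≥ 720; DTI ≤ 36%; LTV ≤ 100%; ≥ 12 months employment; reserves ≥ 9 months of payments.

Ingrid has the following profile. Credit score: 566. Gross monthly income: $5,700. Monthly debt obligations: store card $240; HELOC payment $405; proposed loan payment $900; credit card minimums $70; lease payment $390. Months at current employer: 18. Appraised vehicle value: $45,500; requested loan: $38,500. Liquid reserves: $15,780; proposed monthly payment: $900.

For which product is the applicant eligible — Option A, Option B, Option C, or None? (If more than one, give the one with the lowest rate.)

None

Total debts = (240 + 405 + 900 + 70 + 390) = 2,005; DTI = 2,005/5,700 = 35.2%.
LTV = 38,500/45,500 = 84.6%.
Reserves = 15,780/900 = 17.5 months.
Option A: score 566 < 640; DTI 35.2% ≤ 43%; LTV 84.6% ≤ 90%; reserves 17.5 ≥ 2 mo → does not qualify.
Option B: score 566 < 700; DTI 35.2% ≤ 36%; LTV 84.6% ≤ 85%; employment 18 ≥ 12 mo → does not qualify.
Option C: score 566 < 720; DTI 35.2% ≤ 36%; LTV 84.6% ≤ 100%; employment 18 ≥ 12 mo; reserves 17.5 ≥ 9 mo → does not qualify.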